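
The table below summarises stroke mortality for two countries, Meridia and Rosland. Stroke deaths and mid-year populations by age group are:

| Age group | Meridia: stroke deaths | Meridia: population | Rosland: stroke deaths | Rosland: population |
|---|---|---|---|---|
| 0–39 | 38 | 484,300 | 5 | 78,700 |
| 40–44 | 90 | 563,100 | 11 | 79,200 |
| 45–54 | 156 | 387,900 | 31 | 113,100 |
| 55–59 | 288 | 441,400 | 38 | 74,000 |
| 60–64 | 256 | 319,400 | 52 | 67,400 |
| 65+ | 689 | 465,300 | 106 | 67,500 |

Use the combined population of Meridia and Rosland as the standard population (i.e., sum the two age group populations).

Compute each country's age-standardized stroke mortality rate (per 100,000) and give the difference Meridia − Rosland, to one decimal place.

3.9

Age-specific rates per 100,000 for Meridia: 7.85, 15.98, 40.22, 65.25, 80.15, 148.08.
For Rosland: 6.35, 13.89, 27.41, 51.35, 77.15, 157.04.
Combined standard total = 3,141,300; weights = 0.1792, 0.2045, 0.1595, 0.1641, 0.1231, 0.1696.
Meridia: 0.1792×7.85 + 0.2045×15.98 + 0.1595×40.22 + 0.1641×65.25 + 0.1231×80.15 + 0.1696×148.08 = 56.7782 per 100,000.
Rosland: 0.1792×6.35 + 0.2045×13.89 + 0.1595×27.41 + 0.1641×51.35 + 0.1231×77.15 + 0.1696×157.04 = 52.9105 per 100,000.
Difference = 56.7782 − 52.9105 = 3.8677.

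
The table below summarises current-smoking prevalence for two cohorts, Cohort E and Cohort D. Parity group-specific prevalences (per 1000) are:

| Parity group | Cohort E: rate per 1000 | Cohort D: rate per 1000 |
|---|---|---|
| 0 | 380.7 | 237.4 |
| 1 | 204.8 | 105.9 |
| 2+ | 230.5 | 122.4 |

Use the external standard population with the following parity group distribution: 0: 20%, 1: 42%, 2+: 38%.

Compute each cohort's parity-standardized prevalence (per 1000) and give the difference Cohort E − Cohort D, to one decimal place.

Standard weights: 0.20, 0.42, 0.38.
Cohort E: 0.2000×380.7 + 0.4200×204.8 + 0.3800×230.5 = 249.7460 per 1000.
Cohort D: 0.2000×237.4 + 0.4200×105.9 + 0.3800×122.4 = 138.4700 per 1000.
Difference = 249.7460 − 138.4700 = 111.2760.

111.3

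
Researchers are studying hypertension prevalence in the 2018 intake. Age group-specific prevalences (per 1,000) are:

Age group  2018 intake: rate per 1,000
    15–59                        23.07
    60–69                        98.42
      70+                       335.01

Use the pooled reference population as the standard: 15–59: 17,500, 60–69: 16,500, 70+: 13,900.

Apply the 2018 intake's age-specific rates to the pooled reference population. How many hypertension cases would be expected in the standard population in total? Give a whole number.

Expected hypertension cases = Σ (standard pop × age-specific rate ÷ 1,000)
= 17,500×23.07/1,000 + 16,500×98.42/1,000 + 13,900×335.01/1,000
= 403.73 + 1623.93 + 4656.64 = 6684.29.

6684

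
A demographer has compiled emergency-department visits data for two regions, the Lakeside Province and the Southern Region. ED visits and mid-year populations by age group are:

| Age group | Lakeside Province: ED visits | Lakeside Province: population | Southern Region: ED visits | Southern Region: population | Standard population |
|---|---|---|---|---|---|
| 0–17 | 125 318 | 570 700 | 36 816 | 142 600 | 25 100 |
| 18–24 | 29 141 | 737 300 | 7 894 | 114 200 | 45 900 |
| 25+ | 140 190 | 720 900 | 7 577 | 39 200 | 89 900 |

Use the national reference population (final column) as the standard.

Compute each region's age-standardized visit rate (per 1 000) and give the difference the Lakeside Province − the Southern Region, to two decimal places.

Age-specific rates per 1 000 for the Lakeside Province: 219.586, 39.524, 194.465.
For the Southern Region: 258.177, 69.124, 193.291.
Standard total = 160 900; weights = 0.1560, 0.2853, 0.5587.
The Lakeside Province: 0.1560×219.586 + 0.2853×39.524 + 0.5587×194.465 = 154.1839 per 1 000.
The Southern Region: 0.1560×258.177 + 0.2853×69.124 + 0.5587×193.291 = 167.9918 per 1 000.
Difference = 154.1839 − 167.9918 = -13.8079.

-13.81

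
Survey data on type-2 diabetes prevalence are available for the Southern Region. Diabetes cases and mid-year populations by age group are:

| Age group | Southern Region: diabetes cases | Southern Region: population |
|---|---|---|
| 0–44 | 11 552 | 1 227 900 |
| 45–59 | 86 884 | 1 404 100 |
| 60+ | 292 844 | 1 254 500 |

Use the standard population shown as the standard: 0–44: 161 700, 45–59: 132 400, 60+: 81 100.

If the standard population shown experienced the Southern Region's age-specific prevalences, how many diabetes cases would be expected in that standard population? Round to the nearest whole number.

Age-specific rates per 1 000 for the Southern Region: 9.408, 61.879, 233.435.
Expected diabetes cases = Σ (standard pop × age-specific rate ÷ 1 000)
= 161 700×9.408/1 000 + 132 400×61.879/1 000 + 81 100×233.435/1 000
= 1521.26 + 8192.75 + 18931.57 = 28645.58.

28646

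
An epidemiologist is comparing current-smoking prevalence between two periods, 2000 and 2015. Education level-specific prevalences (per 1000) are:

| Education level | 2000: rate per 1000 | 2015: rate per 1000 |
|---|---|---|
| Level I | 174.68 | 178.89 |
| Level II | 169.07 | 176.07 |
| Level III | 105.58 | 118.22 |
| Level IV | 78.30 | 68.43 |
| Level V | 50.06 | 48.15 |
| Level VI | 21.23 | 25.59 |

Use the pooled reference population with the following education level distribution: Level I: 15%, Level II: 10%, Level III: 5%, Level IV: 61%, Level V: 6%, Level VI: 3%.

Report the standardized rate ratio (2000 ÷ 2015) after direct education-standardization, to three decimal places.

Standard weights: 0.15, 0.10, 0.05, 0.61, 0.06, 0.03.
2000: 0.1500×174.68 + 0.1000×169.07 + 0.0500×105.58 + 0.6100×78.30 + 0.0600×50.06 + 0.0300×21.23 = 99.7915 per 1000.
2015: 0.1500×178.89 + 0.1000×176.07 + 0.0500×118.22 + 0.6100×68.43 + 0.0600×48.15 + 0.0300×25.59 = 95.7505 per 1000.
Ratio = 99.7915 ÷ 95.7505 = 1.04220.

1.042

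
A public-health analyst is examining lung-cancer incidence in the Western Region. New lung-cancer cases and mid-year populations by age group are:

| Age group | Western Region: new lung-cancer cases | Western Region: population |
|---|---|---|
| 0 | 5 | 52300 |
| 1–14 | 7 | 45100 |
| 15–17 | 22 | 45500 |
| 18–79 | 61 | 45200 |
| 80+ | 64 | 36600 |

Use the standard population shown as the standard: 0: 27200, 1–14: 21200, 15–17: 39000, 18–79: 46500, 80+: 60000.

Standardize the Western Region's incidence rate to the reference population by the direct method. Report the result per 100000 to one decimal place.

Age-specific rates per 100000 for the Western Region: 9.56, 15.52, 48.35, 134.96, 174.86.
Standard total = 193900; weights = 0.1403, 0.1093, 0.2011, 0.2398, 0.3094.
Standardized rate: 0.1403×9.56 + 0.1093×15.52 + 0.2011×48.35 + 0.2398×134.96 + 0.3094×174.86 = 99.2370 per 100000.

99.2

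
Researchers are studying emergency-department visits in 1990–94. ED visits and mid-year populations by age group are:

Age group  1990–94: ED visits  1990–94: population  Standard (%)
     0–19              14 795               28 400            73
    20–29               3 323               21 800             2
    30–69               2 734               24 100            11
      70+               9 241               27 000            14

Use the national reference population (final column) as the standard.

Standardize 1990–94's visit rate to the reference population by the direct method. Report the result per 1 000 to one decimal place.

443.7

Age-specific rates per 1 000 for 1990–94: 520.951, 152.431, 113.444, 342.259.
Standard weights: 0.73, 0.02, 0.11, 0.14.
Standardized rate: 0.7300×520.951 + 0.0200×152.431 + 0.1100×113.444 + 0.1400×342.259 = 443.7378 per 1 000.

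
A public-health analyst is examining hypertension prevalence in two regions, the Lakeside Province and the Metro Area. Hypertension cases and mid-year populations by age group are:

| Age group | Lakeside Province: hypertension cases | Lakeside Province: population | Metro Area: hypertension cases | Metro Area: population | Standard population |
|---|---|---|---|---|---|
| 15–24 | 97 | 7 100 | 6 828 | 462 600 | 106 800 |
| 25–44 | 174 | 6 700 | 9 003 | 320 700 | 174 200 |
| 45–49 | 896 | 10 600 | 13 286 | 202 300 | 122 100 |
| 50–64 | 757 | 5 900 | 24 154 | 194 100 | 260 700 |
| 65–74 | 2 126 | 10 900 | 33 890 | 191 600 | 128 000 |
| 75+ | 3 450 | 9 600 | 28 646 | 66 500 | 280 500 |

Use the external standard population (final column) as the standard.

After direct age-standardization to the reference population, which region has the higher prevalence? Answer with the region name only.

Metro Area

Age-specific rates per 1 000 for the Lakeside Province: 13.662, 25.970, 84.528, 128.305, 195.046, 359.375.
For the Metro Area: 14.760, 28.073, 65.675, 124.441, 176.879, 430.767.
Standard total = 1 072 300; weights = 0.0996, 0.1625, 0.1139, 0.2431, 0.1194, 0.2616.
The Lakeside Province: 0.0996×13.662 + 0.1625×25.970 + 0.1139×84.528 + 0.2431×128.305 + 0.1194×195.046 + 0.2616×359.375 = 163.6890 per 1 000.
The Metro Area: 0.0996×14.760 + 0.1625×28.073 + 0.1139×65.675 + 0.2431×124.441 + 0.1194×176.879 + 0.2616×430.767 = 177.5603 per 1 000.
The crude rates (147.64 vs 80.54) would put the Lakeside Province higher, but that reflects its age composition; once standardized to a common age structure, the Metro Area has the higher underlying rate.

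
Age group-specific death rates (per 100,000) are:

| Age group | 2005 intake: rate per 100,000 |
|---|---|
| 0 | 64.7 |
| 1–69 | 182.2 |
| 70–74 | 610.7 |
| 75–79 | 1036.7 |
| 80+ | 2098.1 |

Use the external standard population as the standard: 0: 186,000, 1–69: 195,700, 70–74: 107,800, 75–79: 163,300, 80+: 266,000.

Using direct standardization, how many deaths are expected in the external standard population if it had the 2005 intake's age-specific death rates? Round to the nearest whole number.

Expected deaths = Σ (standard pop × age-specific rate ÷ 100,000)
= 186,000×64.7/100,000 + 195,700×182.2/100,000 + 107,800×610.7/100,000 + 163,300×1036.7/100,000 + 266,000×2098.1/100,000
= 120.34 + 356.57 + 658.33 + 1692.93 + 5580.95 = 8409.12.

8409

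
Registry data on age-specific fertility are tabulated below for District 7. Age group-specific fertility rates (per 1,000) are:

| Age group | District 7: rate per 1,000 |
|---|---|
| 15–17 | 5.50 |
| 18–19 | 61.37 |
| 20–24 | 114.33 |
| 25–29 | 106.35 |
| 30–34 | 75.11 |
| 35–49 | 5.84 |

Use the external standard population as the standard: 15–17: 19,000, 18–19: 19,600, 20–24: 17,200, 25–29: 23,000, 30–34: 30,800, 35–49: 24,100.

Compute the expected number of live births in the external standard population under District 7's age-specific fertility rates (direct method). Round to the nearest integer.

8174

Expected live births = Σ (standard pop × age-specific rate ÷ 1,000)
= 19,000×5.50/1,000 + 19,600×61.37/1,000 + 17,200×114.33/1,000 + 23,000×106.35/1,000 + 30,800×75.11/1,000 + 24,100×5.84/1,000
= 104.50 + 1202.85 + 1966.48 + 2446.05 + 2313.39 + 140.74 = 8174.01.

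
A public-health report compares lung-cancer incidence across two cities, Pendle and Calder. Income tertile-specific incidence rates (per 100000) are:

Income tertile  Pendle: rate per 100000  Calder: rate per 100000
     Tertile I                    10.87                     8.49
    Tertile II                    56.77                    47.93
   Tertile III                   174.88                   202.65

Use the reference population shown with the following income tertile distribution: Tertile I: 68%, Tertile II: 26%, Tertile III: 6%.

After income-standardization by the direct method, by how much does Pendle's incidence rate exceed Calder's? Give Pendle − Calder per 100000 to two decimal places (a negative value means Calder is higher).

Standard weights: 0.68, 0.26, 0.06.
Pendle: 0.6800×10.87 + 0.2600×56.77 + 0.0600×174.88 = 32.6446 per 100000.
Calder: 0.6800×8.49 + 0.2600×47.93 + 0.0600×202.65 = 30.3940 per 100000.
Difference = 32.6446 − 30.3940 = 2.2506.

2.25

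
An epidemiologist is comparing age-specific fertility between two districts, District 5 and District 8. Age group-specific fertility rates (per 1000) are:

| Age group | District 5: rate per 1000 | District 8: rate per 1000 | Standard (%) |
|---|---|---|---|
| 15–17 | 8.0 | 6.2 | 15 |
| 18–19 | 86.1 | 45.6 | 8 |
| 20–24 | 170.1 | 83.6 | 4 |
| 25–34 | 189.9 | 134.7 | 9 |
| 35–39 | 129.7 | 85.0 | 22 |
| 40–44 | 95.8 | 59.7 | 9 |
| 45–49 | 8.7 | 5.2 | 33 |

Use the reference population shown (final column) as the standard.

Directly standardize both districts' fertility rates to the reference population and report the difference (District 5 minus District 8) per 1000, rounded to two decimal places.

Standard weights: 0.15, 0.08, 0.04, 0.09, 0.22, 0.09, 0.33.
District 5: 0.1500×8.0 + 0.0800×86.1 + 0.0400×170.1 + 0.0900×189.9 + 0.2200×129.7 + 0.0900×95.8 + 0.3300×8.7 = 72.0100 per 1000.
District 8: 0.1500×6.2 + 0.0800×45.6 + 0.0400×83.6 + 0.0900×134.7 + 0.2200×85.0 + 0.0900×59.7 + 0.3300×5.2 = 45.8340 per 1000.
Difference = 72.0100 − 45.8340 = 26.1760.

26.18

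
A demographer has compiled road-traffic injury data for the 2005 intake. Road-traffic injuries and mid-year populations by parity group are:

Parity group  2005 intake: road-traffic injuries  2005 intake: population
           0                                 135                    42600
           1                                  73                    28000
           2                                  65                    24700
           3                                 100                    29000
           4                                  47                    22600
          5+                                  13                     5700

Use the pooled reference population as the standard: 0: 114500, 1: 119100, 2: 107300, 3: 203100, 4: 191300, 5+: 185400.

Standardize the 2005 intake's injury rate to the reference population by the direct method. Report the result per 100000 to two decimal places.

Parity-specific rates per 100000 for the 2005 intake: 316.90, 260.71, 263.16, 344.83, 207.96, 228.07.
Standard total = 920700; weights = 0.1244, 0.1294, 0.1165, 0.2206, 0.2078, 0.2014.
Standardized rate: 0.1244×316.90 + 0.1294×260.71 + 0.1165×263.16 + 0.2206×344.83 + 0.2078×207.96 + 0.2014×228.07 = 269.0078 per 100000.

269.01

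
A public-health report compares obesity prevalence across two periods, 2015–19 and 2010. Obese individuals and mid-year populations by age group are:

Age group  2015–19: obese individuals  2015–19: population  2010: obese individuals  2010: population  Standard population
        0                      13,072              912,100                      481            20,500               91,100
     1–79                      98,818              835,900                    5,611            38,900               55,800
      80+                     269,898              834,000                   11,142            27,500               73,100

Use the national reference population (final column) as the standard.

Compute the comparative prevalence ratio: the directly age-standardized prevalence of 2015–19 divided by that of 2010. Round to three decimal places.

0.793

Age-specific rates per 1,000 for 2015–19: 14.332, 118.217, 323.619.
For 2010: 23.463, 144.242, 405.164.
Standard total = 220,000; weights = 0.4141, 0.2536, 0.3323.
2015–19: 0.4141×14.332 + 0.2536×118.217 + 0.3323×323.619 = 143.4486 per 1,000.
2010: 0.4141×23.463 + 0.2536×144.242 + 0.3323×405.164 = 180.9257 per 1,000.
Ratio = 143.4486 ÷ 180.9257 = 0.79286.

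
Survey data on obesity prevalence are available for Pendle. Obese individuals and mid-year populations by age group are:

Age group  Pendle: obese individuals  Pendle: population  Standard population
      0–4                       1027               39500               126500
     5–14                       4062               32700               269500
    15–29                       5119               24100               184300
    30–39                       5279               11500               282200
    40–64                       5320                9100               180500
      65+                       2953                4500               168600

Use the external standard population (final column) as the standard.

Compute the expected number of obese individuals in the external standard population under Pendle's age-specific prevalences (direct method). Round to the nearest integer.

Age-specific rates per 1000 for Pendle: 26.000, 124.220, 212.407, 459.043, 584.615, 656.222.
Expected obese individuals = Σ (standard pop × age-specific rate ÷ 1000)
= 126500×26.000/1000 + 269500×124.220/1000 + 184300×212.407/1000 + 282200×459.043/1000 + 180500×584.615/1000 + 168600×656.222/1000
= 3289.00 + 33477.34 + 39146.54 + 129542.07 + 105523.08 + 110639.07 = 421617.10.

421617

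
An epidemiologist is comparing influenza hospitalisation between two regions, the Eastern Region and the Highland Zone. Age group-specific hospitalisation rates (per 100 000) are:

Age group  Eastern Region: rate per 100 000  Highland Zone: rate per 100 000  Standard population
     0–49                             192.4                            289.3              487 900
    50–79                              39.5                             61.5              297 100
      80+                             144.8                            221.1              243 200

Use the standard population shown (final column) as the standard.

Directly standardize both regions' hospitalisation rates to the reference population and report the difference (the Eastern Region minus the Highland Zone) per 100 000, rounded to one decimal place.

-70.4

Standard total = 1 028 200; weights = 0.4745, 0.2890, 0.2365.
The Eastern Region: 0.4745×192.4 + 0.2890×39.5 + 0.2365×144.8 = 136.9605 per 100 000.
The Highland Zone: 0.4745×289.3 + 0.2890×61.5 + 0.2365×221.1 = 207.3455 per 100 000.
Difference = 136.9605 − 207.3455 = -70.3850.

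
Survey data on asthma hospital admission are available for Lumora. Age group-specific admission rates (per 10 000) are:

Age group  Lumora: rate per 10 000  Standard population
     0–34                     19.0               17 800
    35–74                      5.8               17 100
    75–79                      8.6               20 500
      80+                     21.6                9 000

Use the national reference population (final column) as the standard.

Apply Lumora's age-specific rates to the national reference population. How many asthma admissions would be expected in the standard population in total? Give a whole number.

81

Expected asthma admissions = Σ (standard pop × age-specific rate ÷ 10 000)
= 17 800×19.0/10 000 + 17 100×5.8/10 000 + 20 500×8.6/10 000 + 9 000×21.6/10 000
= 33.82 + 9.92 + 17.63 + 19.44 = 80.81.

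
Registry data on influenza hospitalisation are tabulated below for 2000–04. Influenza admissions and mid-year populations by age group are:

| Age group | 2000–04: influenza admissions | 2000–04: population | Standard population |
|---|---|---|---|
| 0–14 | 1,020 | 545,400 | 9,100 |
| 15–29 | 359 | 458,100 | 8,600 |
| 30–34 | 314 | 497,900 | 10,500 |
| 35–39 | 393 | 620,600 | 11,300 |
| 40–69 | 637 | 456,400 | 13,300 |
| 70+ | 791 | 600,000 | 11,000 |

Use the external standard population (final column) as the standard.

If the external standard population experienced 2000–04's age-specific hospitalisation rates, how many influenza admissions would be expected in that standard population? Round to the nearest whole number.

71

Age-specific rates per 100,000 for 2000–04: 187.02, 78.37, 63.06, 63.33, 139.57, 131.83.
Expected influenza admissions = Σ (standard pop × age-specific rate ÷ 100,000)
= 9,100×187.02/100,000 + 8,600×78.37/100,000 + 10,500×63.06/100,000 + 11,300×63.33/100,000 + 13,300×139.57/100,000 + 11,000×131.83/100,000
= 17.02 + 6.74 + 6.62 + 7.16 + 18.56 + 14.50 = 70.60.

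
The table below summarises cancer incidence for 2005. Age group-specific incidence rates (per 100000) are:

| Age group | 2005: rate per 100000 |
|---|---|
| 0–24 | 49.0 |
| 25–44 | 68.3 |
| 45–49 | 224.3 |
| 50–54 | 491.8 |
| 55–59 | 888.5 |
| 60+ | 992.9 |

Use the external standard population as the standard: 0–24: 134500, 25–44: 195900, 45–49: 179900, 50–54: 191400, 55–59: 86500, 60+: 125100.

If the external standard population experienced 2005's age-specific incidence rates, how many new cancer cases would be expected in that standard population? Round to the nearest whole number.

Expected new cancer cases = Σ (standard pop × age-specific rate ÷ 100000)
= 134500×49.0/100000 + 195900×68.3/100000 + 179900×224.3/100000 + 191400×491.8/100000 + 86500×888.5/100000 + 125100×992.9/100000
= 65.91 + 133.80 + 403.52 + 941.31 + 768.55 + 1242.12 = 3555.20.

3555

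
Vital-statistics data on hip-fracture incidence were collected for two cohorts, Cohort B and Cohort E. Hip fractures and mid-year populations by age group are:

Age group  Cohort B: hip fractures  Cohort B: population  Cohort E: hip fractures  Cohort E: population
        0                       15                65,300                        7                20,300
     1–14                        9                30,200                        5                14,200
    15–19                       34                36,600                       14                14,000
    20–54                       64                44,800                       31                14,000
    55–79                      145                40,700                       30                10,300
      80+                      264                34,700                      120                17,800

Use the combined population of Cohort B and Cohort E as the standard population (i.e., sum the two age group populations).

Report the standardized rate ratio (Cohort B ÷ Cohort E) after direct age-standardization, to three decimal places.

Age-specific rates per 100,000 for Cohort B: 22.97, 29.80, 92.90, 142.86, 356.27, 760.81.
For Cohort E: 34.48, 35.21, 100.00, 221.43, 291.26, 674.16.
Combined standard total = 342,900; weights = 0.2496, 0.1295, 0.1476, 0.1715, 0.1487, 0.1531.
Cohort B: 0.2496×22.97 + 0.1295×29.80 + 0.1476×92.90 + 0.1715×142.86 + 0.1487×356.27 + 0.1531×760.81 = 217.2701 per 100,000.
Cohort E: 0.2496×34.48 + 0.1295×35.21 + 0.1476×100.00 + 0.1715×221.43 + 0.1487×291.26 + 0.1531×674.16 = 212.4314 per 100,000.
Ratio = 217.2701 ÷ 212.4314 = 1.02278.

1.023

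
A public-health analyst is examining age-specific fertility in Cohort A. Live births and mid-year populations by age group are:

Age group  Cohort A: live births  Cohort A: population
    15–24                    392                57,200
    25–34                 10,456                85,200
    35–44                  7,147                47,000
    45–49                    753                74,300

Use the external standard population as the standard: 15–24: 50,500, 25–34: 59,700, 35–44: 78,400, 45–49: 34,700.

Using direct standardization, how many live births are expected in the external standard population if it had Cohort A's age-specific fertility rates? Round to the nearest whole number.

Age-specific rates per 1,000 for Cohort A: 6.853, 122.723, 152.064, 10.135.
Expected live births = Σ (standard pop × age-specific rate ÷ 1,000)
= 50,500×6.853/1,000 + 59,700×122.723/1,000 + 78,400×152.064/1,000 + 34,700×10.135/1,000
= 346.08 + 7326.56 + 11921.80 + 351.67 = 19946.12.

19946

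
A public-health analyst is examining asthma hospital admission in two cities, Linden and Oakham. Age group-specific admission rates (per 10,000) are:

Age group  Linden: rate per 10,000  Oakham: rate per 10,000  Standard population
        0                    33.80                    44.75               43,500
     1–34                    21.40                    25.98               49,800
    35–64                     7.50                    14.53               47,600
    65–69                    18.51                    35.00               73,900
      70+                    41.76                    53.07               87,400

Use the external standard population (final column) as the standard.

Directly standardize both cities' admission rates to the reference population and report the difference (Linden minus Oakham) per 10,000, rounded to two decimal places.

-10.74

Standard total = 302,200; weights = 0.1439, 0.1648, 0.1575, 0.2445, 0.2892.
Linden: 0.1439×33.80 + 0.1648×21.40 + 0.1575×7.50 + 0.2445×18.51 + 0.2892×41.76 = 26.1771 per 10,000.
Oakham: 0.1439×44.75 + 0.1648×25.98 + 0.1575×14.53 + 0.2445×35.00 + 0.2892×53.07 = 36.9188 per 10,000.
Difference = 26.1771 − 36.9188 = -10.7417.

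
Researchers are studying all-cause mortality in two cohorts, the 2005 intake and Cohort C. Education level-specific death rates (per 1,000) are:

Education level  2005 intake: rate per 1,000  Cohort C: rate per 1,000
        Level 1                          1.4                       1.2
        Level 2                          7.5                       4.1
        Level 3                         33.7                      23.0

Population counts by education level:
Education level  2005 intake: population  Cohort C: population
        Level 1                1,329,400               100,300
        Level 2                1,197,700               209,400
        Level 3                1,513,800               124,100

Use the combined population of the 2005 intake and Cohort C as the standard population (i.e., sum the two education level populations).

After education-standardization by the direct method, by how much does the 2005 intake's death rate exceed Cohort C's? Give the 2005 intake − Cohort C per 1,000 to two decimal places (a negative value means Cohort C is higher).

5.05

Combined standard total = 4,474,700; weights = 0.3195, 0.3145, 0.3660.
The 2005 intake: 0.3195×1.4 + 0.3145×7.5 + 0.3660×33.7 = 15.1411 per 1,000.
Cohort C: 0.3195×1.2 + 0.3145×4.1 + 0.3660×23.0 = 10.0915 per 1,000.
Difference = 15.1411 − 10.0915 = 5.0496.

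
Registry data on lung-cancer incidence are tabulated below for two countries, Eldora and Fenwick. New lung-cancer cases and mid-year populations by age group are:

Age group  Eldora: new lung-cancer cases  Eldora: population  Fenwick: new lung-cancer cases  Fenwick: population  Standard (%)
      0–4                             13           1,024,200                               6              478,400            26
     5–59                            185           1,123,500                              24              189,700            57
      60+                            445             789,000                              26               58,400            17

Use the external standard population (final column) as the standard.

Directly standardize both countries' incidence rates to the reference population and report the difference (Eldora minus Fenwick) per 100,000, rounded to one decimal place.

Age-specific rates per 100,000 for Eldora: 1.27, 16.47, 56.40.
For Fenwick: 1.25, 12.65, 44.52.
Standard weights: 0.26, 0.57, 0.17.
Eldora: 0.2600×1.27 + 0.5700×16.47 + 0.1700×56.40 = 19.3039 per 100,000.
Fenwick: 0.2600×1.25 + 0.5700×12.65 + 0.1700×44.52 = 15.1060 per 100,000.
Difference = 19.3039 − 15.1060 = 4.1980.

4.2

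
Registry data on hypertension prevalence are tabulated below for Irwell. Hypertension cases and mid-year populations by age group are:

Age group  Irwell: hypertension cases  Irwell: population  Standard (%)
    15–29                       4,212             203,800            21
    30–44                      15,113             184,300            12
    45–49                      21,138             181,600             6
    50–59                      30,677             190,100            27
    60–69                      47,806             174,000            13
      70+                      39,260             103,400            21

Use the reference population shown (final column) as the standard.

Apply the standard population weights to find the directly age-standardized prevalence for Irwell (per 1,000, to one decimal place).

180.2

Age-specific rates per 1,000 for Irwell: 20.667, 82.002, 116.399, 161.373, 274.747, 379.691.
Standard weights: 0.21, 0.12, 0.06, 0.27, 0.13, 0.21.
Standardized rate: 0.2100×20.667 + 0.1200×82.002 + 0.0600×116.399 + 0.2700×161.373 + 0.1300×274.747 + 0.2100×379.691 = 180.1872 per 1,000.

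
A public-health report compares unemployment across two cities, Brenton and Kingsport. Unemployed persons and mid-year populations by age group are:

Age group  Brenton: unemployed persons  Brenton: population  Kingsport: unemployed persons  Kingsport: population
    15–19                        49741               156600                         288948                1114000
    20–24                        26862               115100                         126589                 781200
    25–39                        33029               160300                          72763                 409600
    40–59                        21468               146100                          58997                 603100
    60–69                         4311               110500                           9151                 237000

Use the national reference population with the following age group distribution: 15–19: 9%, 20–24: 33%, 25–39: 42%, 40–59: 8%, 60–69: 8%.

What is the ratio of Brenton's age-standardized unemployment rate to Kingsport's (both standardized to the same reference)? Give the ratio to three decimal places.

1.275

Age-specific rates per 1000 for Brenton: 317.631, 233.380, 206.045, 146.940, 39.014.
For Kingsport: 259.379, 162.044, 177.644, 97.823, 38.612.
Standard weights: 0.09, 0.33, 0.42, 0.08, 0.08.
Brenton: 0.0900×317.631 + 0.3300×233.380 + 0.4200×206.045 + 0.0800×146.940 + 0.0800×39.014 = 207.0173 per 1000.
Kingsport: 0.0900×259.379 + 0.3300×162.044 + 0.4200×177.644 + 0.0800×97.823 + 0.0800×38.612 = 162.3440 per 1000.
Ratio = 207.0173 ÷ 162.3440 = 1.27518.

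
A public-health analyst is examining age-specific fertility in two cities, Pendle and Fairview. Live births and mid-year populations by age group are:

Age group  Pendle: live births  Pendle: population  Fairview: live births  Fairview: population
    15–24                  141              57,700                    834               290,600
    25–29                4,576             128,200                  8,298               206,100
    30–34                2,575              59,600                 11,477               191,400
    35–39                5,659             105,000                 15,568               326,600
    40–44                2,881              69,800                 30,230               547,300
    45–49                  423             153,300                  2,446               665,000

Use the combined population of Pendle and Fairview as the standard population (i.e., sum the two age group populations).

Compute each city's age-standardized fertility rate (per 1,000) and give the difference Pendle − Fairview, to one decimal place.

Age-specific rates per 1,000 for Pendle: 2.444, 35.694, 43.205, 53.895, 41.275, 2.759.
For Fairview: 2.870, 40.262, 59.963, 47.667, 55.235, 3.678.
Combined standard total = 2,800,600; weights = 0.1244, 0.1194, 0.0896, 0.1541, 0.2203, 0.2922.
Pendle: 0.1244×2.444 + 0.1194×35.694 + 0.0896×43.205 + 0.1541×53.895 + 0.2203×41.275 + 0.2922×2.759 = 26.6436 per 1,000.
Fairview: 0.1244×2.870 + 0.1194×40.262 + 0.0896×59.963 + 0.1541×47.667 + 0.2203×55.235 + 0.2922×3.678 = 31.1284 per 1,000.
Difference = 26.6436 − 31.1284 = -4.4848.

-4.5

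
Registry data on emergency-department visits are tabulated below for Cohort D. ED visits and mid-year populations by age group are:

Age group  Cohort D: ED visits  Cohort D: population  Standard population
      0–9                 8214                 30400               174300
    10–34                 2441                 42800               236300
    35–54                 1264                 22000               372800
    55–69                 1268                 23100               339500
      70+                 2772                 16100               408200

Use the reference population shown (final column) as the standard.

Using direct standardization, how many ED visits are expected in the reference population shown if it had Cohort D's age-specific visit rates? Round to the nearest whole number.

Age-specific rates per 1000 for Cohort D: 270.197, 57.033, 57.455, 54.892, 172.174.
Expected ED visits = Σ (standard pop × age-specific rate ÷ 1000)
= 174300×270.197/1000 + 236300×57.033/1000 + 372800×57.455/1000 + 339500×54.892/1000 + 408200×172.174/1000
= 47095.40 + 13476.83 + 21419.05 + 18635.76 + 70281.39 = 170908.43.

170908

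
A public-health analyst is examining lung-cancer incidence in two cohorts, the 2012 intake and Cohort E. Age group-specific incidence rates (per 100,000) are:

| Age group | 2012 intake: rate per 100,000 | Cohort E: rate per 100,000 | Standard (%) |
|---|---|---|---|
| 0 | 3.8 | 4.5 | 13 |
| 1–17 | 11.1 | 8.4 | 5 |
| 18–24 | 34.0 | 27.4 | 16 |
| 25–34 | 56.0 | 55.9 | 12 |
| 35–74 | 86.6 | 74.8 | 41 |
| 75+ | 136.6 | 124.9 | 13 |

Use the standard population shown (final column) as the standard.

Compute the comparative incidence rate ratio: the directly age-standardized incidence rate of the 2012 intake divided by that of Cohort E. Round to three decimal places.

1.127

Standard weights: 0.13, 0.05, 0.16, 0.12, 0.41, 0.13.
The 2012 intake: 0.1300×3.8 + 0.0500×11.1 + 0.1600×34.0 + 0.1200×56.0 + 0.4100×86.6 + 0.1300×136.6 = 66.4730 per 100,000.
Cohort E: 0.1300×4.5 + 0.0500×8.4 + 0.1600×27.4 + 0.1200×55.9 + 0.4100×74.8 + 0.1300×124.9 = 59.0020 per 100,000.
Ratio = 66.4730 ÷ 59.0020 = 1.12662.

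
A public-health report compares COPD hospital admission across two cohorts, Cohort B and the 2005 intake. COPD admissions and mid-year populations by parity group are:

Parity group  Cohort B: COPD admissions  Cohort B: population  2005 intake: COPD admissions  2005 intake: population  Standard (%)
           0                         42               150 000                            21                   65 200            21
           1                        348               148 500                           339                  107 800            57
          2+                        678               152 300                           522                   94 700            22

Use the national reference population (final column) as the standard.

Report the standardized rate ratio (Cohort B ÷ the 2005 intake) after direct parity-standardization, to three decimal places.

Parity-specific rates per 10 000 for Cohort B: 2.80, 23.43, 44.52.
For the 2005 intake: 3.22, 31.45, 55.12.
Standard weights: 0.21, 0.57, 0.22.
Cohort B: 0.2100×2.80 + 0.5700×23.43 + 0.2200×44.52 = 23.7394 per 10 000.
The 2005 intake: 0.2100×3.22 + 0.5700×31.45 + 0.2200×55.12 = 30.7280 per 10 000.
Ratio = 23.7394 ÷ 30.7280 = 0.77257.

0.773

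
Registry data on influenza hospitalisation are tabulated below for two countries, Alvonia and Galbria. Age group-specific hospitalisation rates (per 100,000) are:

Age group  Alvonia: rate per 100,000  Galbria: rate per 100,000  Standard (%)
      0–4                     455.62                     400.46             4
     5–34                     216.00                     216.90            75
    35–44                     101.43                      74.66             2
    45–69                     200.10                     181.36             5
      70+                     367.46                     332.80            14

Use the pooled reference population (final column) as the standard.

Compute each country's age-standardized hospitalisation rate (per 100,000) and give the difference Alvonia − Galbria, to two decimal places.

7.86

Standard weights: 0.04, 0.75, 0.02, 0.05, 0.14.
Alvonia: 0.0400×455.62 + 0.7500×216.00 + 0.0200×101.43 + 0.0500×200.10 + 0.1400×367.46 = 243.7028 per 100,000.
Galbria: 0.0400×400.46 + 0.7500×216.90 + 0.0200×74.66 + 0.0500×181.36 + 0.1400×332.80 = 235.8466 per 100,000.
Difference = 243.7028 − 235.8466 = 7.8562.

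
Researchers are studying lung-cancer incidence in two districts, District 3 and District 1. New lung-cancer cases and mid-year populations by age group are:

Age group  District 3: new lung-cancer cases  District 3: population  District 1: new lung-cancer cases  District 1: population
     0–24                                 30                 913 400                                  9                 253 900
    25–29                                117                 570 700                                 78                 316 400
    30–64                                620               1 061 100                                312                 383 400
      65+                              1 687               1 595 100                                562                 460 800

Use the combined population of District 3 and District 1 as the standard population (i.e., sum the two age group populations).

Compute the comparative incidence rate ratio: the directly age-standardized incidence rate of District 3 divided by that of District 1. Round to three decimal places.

0.821

Age-specific rates per 100 000 for District 3: 3.28, 20.50, 58.43, 105.76.
For District 1: 3.54, 24.65, 81.38, 121.96.
Combined standard total = 5 554 800; weights = 0.2101, 0.1597, 0.2600, 0.3701.
District 3: 0.2101×3.28 + 0.1597×20.50 + 0.2600×58.43 + 0.3701×105.76 = 58.3023 per 100 000.
District 1: 0.2101×3.54 + 0.1597×24.65 + 0.2600×81.38 + 0.3701×121.96 = 70.9832 per 100 000.
Ratio = 58.3023 ÷ 70.9832 = 0.82135.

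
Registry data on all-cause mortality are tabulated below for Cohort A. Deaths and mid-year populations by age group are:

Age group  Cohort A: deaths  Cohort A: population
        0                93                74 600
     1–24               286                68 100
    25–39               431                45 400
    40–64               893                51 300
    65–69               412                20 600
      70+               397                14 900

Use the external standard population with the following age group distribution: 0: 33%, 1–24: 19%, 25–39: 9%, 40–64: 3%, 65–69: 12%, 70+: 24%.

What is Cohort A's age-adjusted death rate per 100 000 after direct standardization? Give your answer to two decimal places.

1138.06

Age-specific rates per 100 000 for Cohort A: 124.66, 419.97, 949.34, 1740.74, 2000.00, 2664.43.
Standard weights: 0.33, 0.19, 0.09, 0.03, 0.12, 0.24.
Standardized rate: 0.3300×124.66 + 0.1900×419.97 + 0.0900×949.34 + 0.0300×1740.74 + 0.1200×2000.00 + 0.2400×2664.43 = 1138.0597 per 100 000.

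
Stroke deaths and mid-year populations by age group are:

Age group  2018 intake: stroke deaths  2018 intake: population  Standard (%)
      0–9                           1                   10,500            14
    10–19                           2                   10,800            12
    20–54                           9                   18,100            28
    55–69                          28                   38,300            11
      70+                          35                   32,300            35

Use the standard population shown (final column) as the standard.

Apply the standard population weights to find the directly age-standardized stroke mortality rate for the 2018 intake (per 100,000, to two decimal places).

63.45

Age-specific rates per 100,000 for the 2018 intake: 9.52, 18.52, 49.72, 73.11, 108.36.
Standard weights: 0.14, 0.12, 0.28, 0.11, 0.35.
Standardized rate: 0.1400×9.52 + 0.1200×18.52 + 0.2800×49.72 + 0.1100×73.11 + 0.3500×108.36 = 63.4457 per 100,000.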